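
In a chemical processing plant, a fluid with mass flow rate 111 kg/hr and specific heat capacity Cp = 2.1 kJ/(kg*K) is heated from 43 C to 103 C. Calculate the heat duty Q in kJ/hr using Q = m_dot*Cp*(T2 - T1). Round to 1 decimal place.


Q = m_dot * Cp * (T2 - T1)
Q = 111 * 2.1 * (103 - 43)
Q = 111 * 2.1 * 60
Q = 13986.0 kJ/hr


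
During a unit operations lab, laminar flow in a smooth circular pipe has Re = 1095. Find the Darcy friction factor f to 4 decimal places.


f = 64 / Re
f = 64 / 1095
f = 0.0584


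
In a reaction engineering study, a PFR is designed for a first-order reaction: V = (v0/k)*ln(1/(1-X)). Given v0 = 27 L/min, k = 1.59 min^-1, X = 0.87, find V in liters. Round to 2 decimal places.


V = (v0/k) * ln(1/(1-X))
V = (27/1.59) * ln(1/(1-0.87))
V = 16.981132 * ln(7.692308)
V = 16.981132 * 2.040221
V = 34.65 L


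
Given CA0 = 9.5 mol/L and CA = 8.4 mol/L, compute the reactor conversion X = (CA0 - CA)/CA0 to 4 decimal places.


X = (CA0 - CA) / CA0
X = (9.5 - 8.4) / 9.5
X = 1.1 / 9.5
X = 0.1158


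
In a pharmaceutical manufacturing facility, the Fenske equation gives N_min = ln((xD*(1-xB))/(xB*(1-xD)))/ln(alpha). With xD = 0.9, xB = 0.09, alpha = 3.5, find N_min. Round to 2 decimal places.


N_min = ln((xD*(1-xB))/(xB*(1-xD))) / ln(alpha)
Numerator inside ln: 0.819 / 0.009 = 91.0
ln(91.0) = 4.51086
ln(alpha) = ln(3.5) = 1.252763
N_min = 4.51086 / 1.252763 = 3.60


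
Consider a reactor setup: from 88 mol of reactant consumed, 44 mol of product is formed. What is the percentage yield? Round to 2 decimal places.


Yield = (moles product / moles consumed) * 100%
Yield = (44 / 88) * 100
Yield = 0.5 * 100
Yield = 50.00%


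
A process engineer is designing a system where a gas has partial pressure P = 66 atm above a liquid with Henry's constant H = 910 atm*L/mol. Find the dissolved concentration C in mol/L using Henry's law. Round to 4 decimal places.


C = P / H
C = 66 / 910
C = 0.0725 mol/L


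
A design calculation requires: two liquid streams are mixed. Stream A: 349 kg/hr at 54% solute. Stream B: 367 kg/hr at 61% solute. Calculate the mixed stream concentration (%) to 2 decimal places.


Mass balance on solute: F1*x1 + F2*x2 = F3*x3
F3 = F1 + F2 = 349 + 367 = 716 kg/hr
x3 = (F1*x1 + F2*x2)/F3
x3 = (349*0.54 + 367*0.61) / 716
x3 = 57.59%


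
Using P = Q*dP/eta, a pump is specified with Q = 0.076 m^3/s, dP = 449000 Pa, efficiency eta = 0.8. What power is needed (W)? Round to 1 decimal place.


P = Q * dP / eta
P = 0.076 * 449000 / 0.8
P = 34124.0 / 0.8
P = 42655.0 W


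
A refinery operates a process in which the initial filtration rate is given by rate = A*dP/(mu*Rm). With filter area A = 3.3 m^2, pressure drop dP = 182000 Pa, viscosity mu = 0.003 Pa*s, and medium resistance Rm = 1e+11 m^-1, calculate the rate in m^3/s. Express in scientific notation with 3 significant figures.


rate = A * dP / (mu * Rm)
rate = 3.3 * 182000 / (0.003 * 1e+11)
rate = 600600.0 / 3.000e+08
rate = 2.00e-03 m^3/s


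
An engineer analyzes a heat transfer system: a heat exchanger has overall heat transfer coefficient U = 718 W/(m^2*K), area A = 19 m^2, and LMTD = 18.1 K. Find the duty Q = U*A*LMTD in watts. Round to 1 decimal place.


Q = U * A * LMTD
Q = 718 * 19 * 18.1
Q = 246920.2 W


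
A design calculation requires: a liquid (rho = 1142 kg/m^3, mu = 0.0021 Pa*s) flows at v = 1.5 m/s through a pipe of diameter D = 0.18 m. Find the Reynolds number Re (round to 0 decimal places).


Re = rho * v * D / mu
Re = 1142 * 1.5 * 0.18 / 0.0021
Re = 308.34 / 0.0021
Re = 146829


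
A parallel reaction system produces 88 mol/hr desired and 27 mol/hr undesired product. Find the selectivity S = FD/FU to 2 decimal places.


S = desired product rate / undesired product rate
S = 88 / 27
S = 3.26


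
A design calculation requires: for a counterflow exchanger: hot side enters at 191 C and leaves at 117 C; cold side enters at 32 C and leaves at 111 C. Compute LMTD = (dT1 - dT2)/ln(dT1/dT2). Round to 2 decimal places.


dT1 = Th_in - Tc_out = 191 - 111 = 80
dT2 = Th_out - Tc_in = 117 - 32 = 85
LMTD = (dT1 - dT2) / ln(dT1/dT2)
LMTD = (80 - 85) / ln(80/85)
LMTD = 82.47 K


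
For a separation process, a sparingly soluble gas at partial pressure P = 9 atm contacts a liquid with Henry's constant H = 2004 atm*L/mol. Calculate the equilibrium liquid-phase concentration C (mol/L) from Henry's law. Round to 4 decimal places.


C = P / H
C = 9 / 2004
C = 0.0045 mol/L


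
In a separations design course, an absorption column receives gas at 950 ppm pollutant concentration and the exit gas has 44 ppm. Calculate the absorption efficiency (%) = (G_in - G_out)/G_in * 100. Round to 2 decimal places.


Efficiency = (G_in - G_out) / G_in * 100%
Efficiency = (950 - 44) / 950 * 100
Efficiency = 906 / 950 * 100
Efficiency = 95.37%


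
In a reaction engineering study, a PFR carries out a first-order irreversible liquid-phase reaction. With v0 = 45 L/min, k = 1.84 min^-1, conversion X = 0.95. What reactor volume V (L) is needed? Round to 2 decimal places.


V = (v0/k) * ln(1/(1-X))
V = (45/1.84) * ln(1/(1-0.95))
V = 24.456522 * ln(20.0)
V = 24.456522 * 2.995732
V = 73.27 L


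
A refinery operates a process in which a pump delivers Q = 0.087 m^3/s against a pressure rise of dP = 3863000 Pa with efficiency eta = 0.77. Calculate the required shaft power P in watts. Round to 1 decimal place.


P = Q * dP / eta
P = 0.087 * 3863000 / 0.77
P = 336081.0 / 0.77
P = 436468.8 W


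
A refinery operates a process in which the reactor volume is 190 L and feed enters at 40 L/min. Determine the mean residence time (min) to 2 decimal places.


tau = V / v0
tau = 190 / 40
tau = 4.75 min


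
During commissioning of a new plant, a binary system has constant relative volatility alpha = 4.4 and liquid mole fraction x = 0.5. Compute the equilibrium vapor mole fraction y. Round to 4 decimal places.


y = alpha*x / (1 + (alpha-1)*x)
y = 4.4*0.5 / (1 + (4.4-1)*0.5)
y = 2.2 / (1 + 1.7)
y = 2.2 / 2.7
y = 0.8148


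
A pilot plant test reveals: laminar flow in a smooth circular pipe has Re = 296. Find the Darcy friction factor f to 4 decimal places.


f = 64 / Re
f = 64 / 296
f = 0.2162


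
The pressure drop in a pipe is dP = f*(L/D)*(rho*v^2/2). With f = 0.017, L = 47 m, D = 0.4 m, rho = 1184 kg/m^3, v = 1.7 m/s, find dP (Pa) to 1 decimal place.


dP = f * (L/D) * (rho*v^2/2)
dP = 0.017 * (47/0.4) * (1184*1.7^2/2)
L/D = 117.5
rho*v^2/2 = 1184*2.89/2 = 1710.88
dP = 0.017 * 117.5 * 1710.88
dP = 3417.5 Pa


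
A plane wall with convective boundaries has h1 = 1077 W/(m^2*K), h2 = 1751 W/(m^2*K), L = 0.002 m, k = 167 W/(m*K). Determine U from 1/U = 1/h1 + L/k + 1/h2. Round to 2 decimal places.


1/U = 1/h1 + L/k + 1/h2
1/U = 1/1077 + 0.002/167 + 1/1751
1/U = 0.0009285051 + 1.1976e-05 + 0.0005711022
1/U = 0.0015115833
U = 661.56 W/(m^2*K)


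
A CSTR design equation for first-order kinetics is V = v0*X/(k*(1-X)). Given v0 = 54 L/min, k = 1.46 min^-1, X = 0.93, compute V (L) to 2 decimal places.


V = v0 * X / (k * (1 - X))
V = 54 * 0.93 / (1.46 * (1 - 0.93))
V = 50.22 / (1.46 * 0.07)
V = 50.22 / 0.1022
V = 491.39 L


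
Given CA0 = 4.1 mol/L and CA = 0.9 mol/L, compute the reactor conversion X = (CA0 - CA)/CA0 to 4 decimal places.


X = (CA0 - CA) / CA0
X = (4.1 - 0.9) / 4.1
X = 3.2 / 4.1
X = 0.7805


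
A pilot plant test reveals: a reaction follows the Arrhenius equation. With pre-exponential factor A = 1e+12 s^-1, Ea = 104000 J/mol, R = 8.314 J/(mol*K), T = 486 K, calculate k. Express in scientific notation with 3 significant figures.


k = A * exp(-Ea/(R*T))
k = 1e+12 * exp(-104000 / (8.314 * 486))
k = 1e+12 * exp(-25.738726)
k = 6.63e+00


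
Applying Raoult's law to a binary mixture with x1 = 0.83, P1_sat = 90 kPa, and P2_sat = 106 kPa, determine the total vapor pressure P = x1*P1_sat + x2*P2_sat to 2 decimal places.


P = x1*P1_sat + x2*P2_sat
x2 = 1 - x1 = 1 - 0.83 = 0.17
P = 0.83*90 + 0.17*106
P = 74.7 + 18.02
P = 92.72 kPa


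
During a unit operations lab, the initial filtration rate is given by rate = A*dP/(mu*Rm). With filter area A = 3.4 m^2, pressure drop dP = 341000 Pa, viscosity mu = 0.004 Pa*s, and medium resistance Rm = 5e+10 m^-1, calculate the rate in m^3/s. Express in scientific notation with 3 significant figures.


rate = A * dP / (mu * Rm)
rate = 3.4 * 341000 / (0.004 * 5e+10)
rate = 1159400.0 / 2.000e+08
rate = 5.80e-03 m^3/s


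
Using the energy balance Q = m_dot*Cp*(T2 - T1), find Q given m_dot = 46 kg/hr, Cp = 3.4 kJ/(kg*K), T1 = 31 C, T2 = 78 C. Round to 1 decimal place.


Q = m_dot * Cp * (T2 - T1)
Q = 46 * 3.4 * (78 - 31)
Q = 46 * 3.4 * 47
Q = 7350.8 kJ/hr


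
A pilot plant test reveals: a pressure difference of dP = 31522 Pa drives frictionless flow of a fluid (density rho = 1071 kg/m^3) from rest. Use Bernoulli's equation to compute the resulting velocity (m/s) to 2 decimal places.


v = sqrt(2*dP/rho)
v = sqrt(2*31522/1071)
v = sqrt(58.864613)
v = 7.67 m/s


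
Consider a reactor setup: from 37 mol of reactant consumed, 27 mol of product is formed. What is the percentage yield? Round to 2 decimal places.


Yield = (moles product / moles consumed) * 100%
Yield = (27 / 37) * 100
Yield = 0.7297 * 100
Yield = 72.97%


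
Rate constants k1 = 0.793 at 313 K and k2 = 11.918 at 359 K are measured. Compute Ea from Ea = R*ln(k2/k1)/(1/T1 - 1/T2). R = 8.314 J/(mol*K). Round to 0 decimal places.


Ea = R * ln(k2/k1) / (1/T1 - 1/T2)
ln(k2/k1) = ln(11.918/0.793) = 2.7099819
1/T1 - 1/T2 = 1/313 - 1/359 = 0.000409372859
Ea = 8.314 * 2.7099819 / 0.000409372859
Ea = 55037 J/mol


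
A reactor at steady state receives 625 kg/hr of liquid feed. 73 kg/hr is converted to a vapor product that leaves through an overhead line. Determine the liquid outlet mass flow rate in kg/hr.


Steady-state mass balance on the main outlet: F_out = F_in - F_removed
F_out = 625 - 73
F_out = 552 kg/hr


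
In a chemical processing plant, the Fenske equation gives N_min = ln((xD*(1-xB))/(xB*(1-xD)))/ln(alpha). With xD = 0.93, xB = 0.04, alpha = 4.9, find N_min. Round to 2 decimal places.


N_min = ln((xD*(1-xB))/(xB*(1-xD))) / ln(alpha)
Numerator inside ln: 0.8928 / 0.0028 = 318.857143
ln(318.857143) = 5.764743
ln(alpha) = ln(4.9) = 1.589235
N_min = 5.764743 / 1.589235 = 3.63


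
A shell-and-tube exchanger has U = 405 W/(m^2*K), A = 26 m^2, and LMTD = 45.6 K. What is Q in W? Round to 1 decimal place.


Q = U * A * LMTD
Q = 405 * 26 * 45.6
Q = 480168.0 W


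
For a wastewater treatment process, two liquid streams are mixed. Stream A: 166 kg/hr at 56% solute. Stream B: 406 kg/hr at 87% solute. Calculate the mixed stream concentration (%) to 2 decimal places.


Mass balance on solute: F1*x1 + F2*x2 = F3*x3
F3 = F1 + F2 = 166 + 406 = 572 kg/hr
x3 = (F1*x1 + F2*x2)/F3
x3 = (166*0.56 + 406*0.87) / 572
x3 = 78.00%


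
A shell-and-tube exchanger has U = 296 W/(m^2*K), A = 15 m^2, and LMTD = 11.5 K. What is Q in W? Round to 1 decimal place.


Q = U * A * LMTD
Q = 296 * 15 * 11.5
Q = 51060.0 W


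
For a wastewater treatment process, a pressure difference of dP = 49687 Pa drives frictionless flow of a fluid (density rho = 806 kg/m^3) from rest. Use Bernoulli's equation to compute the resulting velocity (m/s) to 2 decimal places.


v = sqrt(2*dP/rho)
v = sqrt(2*49687/806)
v = sqrt(123.292804)
v = 11.10 m/s


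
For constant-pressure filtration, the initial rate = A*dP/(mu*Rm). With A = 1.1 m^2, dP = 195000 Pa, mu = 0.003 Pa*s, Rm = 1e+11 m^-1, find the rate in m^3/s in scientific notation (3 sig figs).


rate = A * dP / (mu * Rm)
rate = 1.1 * 195000 / (0.003 * 1e+11)
rate = 214500.0 / 3.000e+08
rate = 7.15e-04 m^3/s


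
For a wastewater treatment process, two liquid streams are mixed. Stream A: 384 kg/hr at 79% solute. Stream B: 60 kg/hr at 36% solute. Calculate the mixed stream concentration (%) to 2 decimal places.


Mass balance on solute: F1*x1 + F2*x2 = F3*x3
F3 = F1 + F2 = 384 + 60 = 444 kg/hr
x3 = (F1*x1 + F2*x2)/F3
x3 = (384*0.79 + 60*0.36) / 444
x3 = 73.19%


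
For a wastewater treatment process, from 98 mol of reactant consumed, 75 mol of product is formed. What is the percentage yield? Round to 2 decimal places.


Yield = (moles product / moles consumed) * 100%
Yield = (75 / 98) * 100
Yield = 0.7653 * 100
Yield = 76.53%


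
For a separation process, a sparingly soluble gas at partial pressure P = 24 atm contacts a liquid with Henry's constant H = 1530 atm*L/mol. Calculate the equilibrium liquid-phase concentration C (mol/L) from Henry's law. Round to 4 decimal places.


C = P / H
C = 24 / 1530
C = 0.0157 mol/L


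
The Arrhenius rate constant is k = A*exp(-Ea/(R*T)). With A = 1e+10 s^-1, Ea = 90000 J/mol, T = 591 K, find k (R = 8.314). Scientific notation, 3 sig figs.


k = A * exp(-Ea/(R*T))
k = 1e+10 * exp(-90000 / (8.314 * 591))
k = 1e+10 * exp(-18.316606)
k = 1.11e+02


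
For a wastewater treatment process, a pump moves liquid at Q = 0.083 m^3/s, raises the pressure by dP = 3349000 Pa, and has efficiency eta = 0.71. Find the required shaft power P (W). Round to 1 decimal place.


P = Q * dP / eta
P = 0.083 * 3349000 / 0.71
P = 277967.0 / 0.71
P = 391502.8 W


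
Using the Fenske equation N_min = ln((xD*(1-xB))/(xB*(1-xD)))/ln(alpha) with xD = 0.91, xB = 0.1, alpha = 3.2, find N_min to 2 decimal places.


N_min = ln((xD*(1-xB))/(xB*(1-xD))) / ln(alpha)
Numerator inside ln: 0.819 / 0.009 = 91.0
ln(91.0) = 4.51086
ln(alpha) = ln(3.2) = 1.163151
N_min = 4.51086 / 1.163151 = 3.88


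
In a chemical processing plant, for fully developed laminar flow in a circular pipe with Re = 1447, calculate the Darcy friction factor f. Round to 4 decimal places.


f = 64 / Re
f = 64 / 1447
f = 0.0442


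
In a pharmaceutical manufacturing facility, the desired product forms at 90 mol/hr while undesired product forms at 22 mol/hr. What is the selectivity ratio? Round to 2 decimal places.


S = desired product rate / undesired product rate
S = 90 / 22
S = 4.09


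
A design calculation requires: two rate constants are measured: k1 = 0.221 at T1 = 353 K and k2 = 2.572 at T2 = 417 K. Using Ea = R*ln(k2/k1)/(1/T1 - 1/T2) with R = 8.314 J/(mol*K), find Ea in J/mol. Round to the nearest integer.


Ea = R * ln(k2/k1) / (1/T1 - 1/T2)
ln(k2/k1) = ln(2.572/0.221) = 2.4542764
1/T1 - 1/T2 = 1/353 - 1/417 = 0.000434779655
Ea = 8.314 * 2.4542764 / 0.000434779655
Ea = 46931 J/mol


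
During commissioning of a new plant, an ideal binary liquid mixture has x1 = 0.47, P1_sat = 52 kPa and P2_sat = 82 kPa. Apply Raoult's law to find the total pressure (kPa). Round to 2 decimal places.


P = x1*P1_sat + x2*P2_sat
x2 = 1 - x1 = 1 - 0.47 = 0.53
P = 0.47*52 + 0.53*82
P = 24.44 + 43.46
P = 67.90 kPa


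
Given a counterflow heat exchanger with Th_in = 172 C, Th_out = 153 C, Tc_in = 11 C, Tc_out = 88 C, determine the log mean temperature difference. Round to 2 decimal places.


dT1 = Th_in - Tc_out = 172 - 88 = 84
dT2 = Th_out - Tc_in = 153 - 11 = 142
LMTD = (dT1 - dT2) / ln(dT1/dT2)
LMTD = (84 - 142) / ln(84/142)
LMTD = 110.47 K


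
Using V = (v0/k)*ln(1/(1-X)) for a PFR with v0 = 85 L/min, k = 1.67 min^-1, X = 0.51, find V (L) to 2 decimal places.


V = (v0/k) * ln(1/(1-X))
V = (85/1.67) * ln(1/(1-0.51))
V = 50.898204 * ln(2.040816)
V = 50.898204 * 0.71335
V = 36.31 L


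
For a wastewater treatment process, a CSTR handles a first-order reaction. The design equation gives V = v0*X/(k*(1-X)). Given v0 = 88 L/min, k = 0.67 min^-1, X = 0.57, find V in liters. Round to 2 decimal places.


V = v0 * X / (k * (1 - X))
V = 88 * 0.57 / (0.67 * (1 - 0.57))
V = 50.16 / (0.67 * 0.43)
V = 50.16 / 0.2881
V = 174.11 L


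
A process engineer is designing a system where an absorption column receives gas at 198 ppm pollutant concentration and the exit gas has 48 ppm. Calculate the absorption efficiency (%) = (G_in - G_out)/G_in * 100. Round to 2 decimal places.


Efficiency = (G_in - G_out) / G_in * 100%
Efficiency = (198 - 48) / 198 * 100
Efficiency = 150 / 198 * 100
Efficiency = 75.76%


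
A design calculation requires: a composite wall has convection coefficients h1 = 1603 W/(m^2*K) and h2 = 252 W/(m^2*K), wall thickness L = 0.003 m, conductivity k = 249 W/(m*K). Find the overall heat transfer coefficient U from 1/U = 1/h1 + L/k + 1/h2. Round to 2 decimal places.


1/U = 1/h1 + L/k + 1/h2
1/U = 1/1603 + 0.003/249 + 1/252
1/U = 0.0006238303 + 1.20482e-05 + 0.003968254
1/U = 0.0046041325
U = 217.20 W/(m^2*K)


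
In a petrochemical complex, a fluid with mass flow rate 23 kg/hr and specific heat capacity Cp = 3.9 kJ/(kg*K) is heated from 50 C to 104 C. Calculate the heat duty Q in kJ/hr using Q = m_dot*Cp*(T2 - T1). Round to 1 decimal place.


Q = m_dot * Cp * (T2 - T1)
Q = 23 * 3.9 * (104 - 50)
Q = 23 * 3.9 * 54
Q = 4843.8 kJ/hr


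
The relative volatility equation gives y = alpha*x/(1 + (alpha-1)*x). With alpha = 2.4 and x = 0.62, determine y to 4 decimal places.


y = alpha*x / (1 + (alpha-1)*x)
y = 2.4*0.62 / (1 + (2.4-1)*0.62)
y = 1.488 / (1 + 0.868)
y = 1.488 / 1.868
y = 0.7966


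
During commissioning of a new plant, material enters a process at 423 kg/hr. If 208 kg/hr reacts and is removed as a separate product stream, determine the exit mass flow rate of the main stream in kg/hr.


Steady-state mass balance on the main outlet: F_out = F_in - F_removed
F_out = 423 - 208
F_out = 215 kg/hr


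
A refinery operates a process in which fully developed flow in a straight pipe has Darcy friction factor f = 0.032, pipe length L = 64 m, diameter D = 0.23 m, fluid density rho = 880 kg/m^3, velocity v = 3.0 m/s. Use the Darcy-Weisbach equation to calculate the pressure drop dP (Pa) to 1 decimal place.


dP = f * (L/D) * (rho*v^2/2)
dP = 0.032 * (64/0.23) * (880*3.0^2/2)
L/D = 278.26086957
rho*v^2/2 = 880*9.0/2 = 3960.0
dP = 0.032 * 278.26086957 * 3960.0
dP = 35261.2 Pa


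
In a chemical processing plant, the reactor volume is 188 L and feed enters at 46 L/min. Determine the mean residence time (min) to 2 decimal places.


tau = V / v0
tau = 188 / 46
tau = 4.09 min


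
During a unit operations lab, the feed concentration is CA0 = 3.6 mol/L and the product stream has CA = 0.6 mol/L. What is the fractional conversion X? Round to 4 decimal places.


X = (CA0 - CA) / CA0
X = (3.6 - 0.6) / 3.6
X = 3.0 / 3.6
X = 0.8333


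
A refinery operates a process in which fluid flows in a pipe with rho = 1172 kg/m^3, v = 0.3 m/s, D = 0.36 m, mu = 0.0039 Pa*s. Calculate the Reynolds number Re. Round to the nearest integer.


Re = rho * v * D / mu
Re = 1172 * 0.3 * 0.36 / 0.0039
Re = 126.576 / 0.0039
Re = 32455


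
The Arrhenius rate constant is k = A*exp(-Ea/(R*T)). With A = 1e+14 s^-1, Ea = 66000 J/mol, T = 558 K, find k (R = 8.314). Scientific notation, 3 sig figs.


k = A * exp(-Ea/(R*T))
k = 1e+14 * exp(-66000 / (8.314 * 558))
k = 1e+14 * exp(-14.226554)
k = 6.63e+07


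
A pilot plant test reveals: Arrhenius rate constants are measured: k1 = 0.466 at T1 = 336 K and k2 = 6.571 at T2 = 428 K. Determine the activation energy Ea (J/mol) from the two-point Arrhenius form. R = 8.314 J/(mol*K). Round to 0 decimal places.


Ea = R * ln(k2/k1) / (1/T1 - 1/T2)
ln(k2/k1) = ln(6.571/0.466) = 2.6462357
1/T1 - 1/T2 = 1/336 - 1/428 = 0.000639741878
Ea = 8.314 * 2.6462357 / 0.000639741878
Ea = 34390 J/mol


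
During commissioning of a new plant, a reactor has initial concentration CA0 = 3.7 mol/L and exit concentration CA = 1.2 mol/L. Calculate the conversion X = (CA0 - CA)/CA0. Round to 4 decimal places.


X = (CA0 - CA) / CA0
X = (3.7 - 1.2) / 3.7
X = 2.5 / 3.7
X = 0.6757


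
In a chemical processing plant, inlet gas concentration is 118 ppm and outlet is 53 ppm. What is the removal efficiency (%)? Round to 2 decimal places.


Efficiency = (G_in - G_out) / G_in * 100%
Efficiency = (118 - 53) / 118 * 100
Efficiency = 65 / 118 * 100
Efficiency = 55.08%


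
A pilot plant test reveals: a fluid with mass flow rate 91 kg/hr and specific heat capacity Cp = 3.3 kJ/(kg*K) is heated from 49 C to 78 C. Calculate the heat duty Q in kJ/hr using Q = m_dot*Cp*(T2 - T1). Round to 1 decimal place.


Q = m_dot * Cp * (T2 - T1)
Q = 91 * 3.3 * (78 - 49)
Q = 91 * 3.3 * 29
Q = 8708.7 kJ/hr


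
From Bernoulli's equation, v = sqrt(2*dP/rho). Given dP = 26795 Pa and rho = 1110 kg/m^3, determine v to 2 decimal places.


v = sqrt(2*dP/rho)
v = sqrt(2*26795/1110)
v = sqrt(48.279279)
v = 6.95 m/s


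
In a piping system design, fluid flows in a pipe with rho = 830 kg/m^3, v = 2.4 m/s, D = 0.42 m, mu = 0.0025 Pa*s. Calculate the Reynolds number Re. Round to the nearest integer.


Re = rho * v * D / mu
Re = 830 * 2.4 * 0.42 / 0.0025
Re = 836.64 / 0.0025
Re = 334656


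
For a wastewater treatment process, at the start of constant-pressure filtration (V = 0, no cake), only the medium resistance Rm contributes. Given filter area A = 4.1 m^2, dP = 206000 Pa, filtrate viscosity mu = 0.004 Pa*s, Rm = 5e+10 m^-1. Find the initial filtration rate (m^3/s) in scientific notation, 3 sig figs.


rate = A * dP / (mu * Rm)
rate = 4.1 * 206000 / (0.004 * 5e+10)
rate = 844600.0 / 2.000e+08
rate = 4.22e-03 m^3/s


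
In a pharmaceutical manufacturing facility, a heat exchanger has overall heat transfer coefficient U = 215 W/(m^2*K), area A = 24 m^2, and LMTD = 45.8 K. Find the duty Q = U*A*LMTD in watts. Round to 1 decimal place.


Q = U * A * LMTD
Q = 215 * 24 * 45.8
Q = 236328.0 W


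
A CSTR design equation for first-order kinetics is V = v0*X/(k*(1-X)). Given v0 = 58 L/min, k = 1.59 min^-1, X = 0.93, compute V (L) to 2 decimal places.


V = v0 * X / (k * (1 - X))
V = 58 * 0.93 / (1.59 * (1 - 0.93))
V = 53.94 / (1.59 * 0.07)
V = 53.94 / 0.1113
V = 484.64 L


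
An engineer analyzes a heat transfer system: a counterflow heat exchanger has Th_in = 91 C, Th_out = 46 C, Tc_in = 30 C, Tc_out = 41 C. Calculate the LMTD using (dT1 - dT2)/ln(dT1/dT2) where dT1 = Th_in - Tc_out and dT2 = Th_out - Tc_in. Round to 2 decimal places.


dT1 = Th_in - Tc_out = 91 - 41 = 50
dT2 = Th_out - Tc_in = 46 - 30 = 16
LMTD = (dT1 - dT2) / ln(dT1/dT2)
LMTD = (50 - 16) / ln(50/16)
LMTD = 29.84 K


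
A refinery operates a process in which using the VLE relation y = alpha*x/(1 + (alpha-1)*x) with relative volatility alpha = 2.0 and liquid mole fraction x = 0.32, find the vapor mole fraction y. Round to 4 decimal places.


y = alpha*x / (1 + (alpha-1)*x)
y = 2.0*0.32 / (1 + (2.0-1)*0.32)
y = 0.64 / (1 + 0.32)
y = 0.64 / 1.32
y = 0.4848


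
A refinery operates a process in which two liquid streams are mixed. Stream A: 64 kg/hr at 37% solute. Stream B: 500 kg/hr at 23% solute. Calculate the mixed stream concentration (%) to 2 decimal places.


Mass balance on solute: F1*x1 + F2*x2 = F3*x3
F3 = F1 + F2 = 64 + 500 = 564 kg/hr
x3 = (F1*x1 + F2*x2)/F3
x3 = (64*0.37 + 500*0.23) / 564
x3 = 24.59%


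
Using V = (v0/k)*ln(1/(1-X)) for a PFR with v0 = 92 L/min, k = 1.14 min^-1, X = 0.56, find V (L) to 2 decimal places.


V = (v0/k) * ln(1/(1-X))
V = (92/1.14) * ln(1/(1-0.56))
V = 80.701754 * ln(2.272727)
V = 80.701754 * 0.82098
V = 66.25 L


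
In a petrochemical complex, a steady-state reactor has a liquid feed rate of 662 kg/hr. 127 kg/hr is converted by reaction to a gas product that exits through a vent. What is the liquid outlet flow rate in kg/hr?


Steady-state mass balance on the main outlet: F_out = F_in - F_removed
F_out = 662 - 127
F_out = 535 kg/hr


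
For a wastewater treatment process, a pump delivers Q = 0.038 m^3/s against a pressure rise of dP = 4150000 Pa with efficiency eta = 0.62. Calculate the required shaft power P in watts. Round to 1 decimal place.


P = Q * dP / eta
P = 0.038 * 4150000 / 0.62
P = 157700.0 / 0.62
P = 254354.8 W


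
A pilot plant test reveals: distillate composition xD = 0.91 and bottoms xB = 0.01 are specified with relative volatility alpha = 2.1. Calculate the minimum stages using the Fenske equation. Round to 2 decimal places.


N_min = ln((xD*(1-xB))/(xB*(1-xD))) / ln(alpha)
Numerator inside ln: 0.9009 / 0.0009 = 1001.0
ln(1001.0) = 6.908755
ln(alpha) = ln(2.1) = 0.741937
N_min = 6.908755 / 0.741937 = 9.31


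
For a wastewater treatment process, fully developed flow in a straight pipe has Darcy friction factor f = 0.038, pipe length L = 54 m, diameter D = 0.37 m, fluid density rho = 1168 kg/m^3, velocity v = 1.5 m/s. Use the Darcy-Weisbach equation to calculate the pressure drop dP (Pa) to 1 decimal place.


dP = f * (L/D) * (rho*v^2/2)
dP = 0.038 * (54/0.37) * (1168*1.5^2/2)
L/D = 145.94594595
rho*v^2/2 = 1168*2.25/2 = 1314.0
dP = 0.038 * 145.94594595 * 1314.0
dP = 7287.4 Pa


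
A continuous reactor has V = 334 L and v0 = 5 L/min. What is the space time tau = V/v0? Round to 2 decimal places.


tau = V / v0
tau = 334 / 5
tau = 66.80 min


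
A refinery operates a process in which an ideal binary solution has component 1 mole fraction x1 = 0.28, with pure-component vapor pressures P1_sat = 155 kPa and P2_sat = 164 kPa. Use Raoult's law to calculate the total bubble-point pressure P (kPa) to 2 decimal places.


P = x1*P1_sat + x2*P2_sat
x2 = 1 - x1 = 1 - 0.28 = 0.72
P = 0.28*155 + 0.72*164
P = 43.4 + 118.08
P = 161.48 kPa


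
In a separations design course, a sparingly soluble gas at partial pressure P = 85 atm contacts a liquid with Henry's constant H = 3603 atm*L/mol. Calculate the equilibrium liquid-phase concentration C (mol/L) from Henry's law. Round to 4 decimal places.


C = P / H
C = 85 / 3603
C = 0.0236 mol/L


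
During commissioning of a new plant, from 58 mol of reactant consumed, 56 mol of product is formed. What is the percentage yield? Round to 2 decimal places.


Yield = (moles product / moles consumed) * 100%
Yield = (56 / 58) * 100
Yield = 0.9655 * 100
Yield = 96.55%


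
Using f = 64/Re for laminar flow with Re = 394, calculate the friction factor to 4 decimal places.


f = 64 / Re
f = 64 / 394
f = 0.1624


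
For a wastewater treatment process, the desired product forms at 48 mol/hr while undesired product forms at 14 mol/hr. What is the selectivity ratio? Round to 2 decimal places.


S = desired product rate / undesired product rate
S = 48 / 14
S = 3.43


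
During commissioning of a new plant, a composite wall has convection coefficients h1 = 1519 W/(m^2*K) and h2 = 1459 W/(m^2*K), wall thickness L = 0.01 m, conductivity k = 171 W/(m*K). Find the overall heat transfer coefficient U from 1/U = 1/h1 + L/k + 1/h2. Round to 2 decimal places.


1/U = 1/h1 + L/k + 1/h2
1/U = 1/1519 + 0.01/171 + 1/1459
1/U = 0.0006583278 + 5.84795e-05 + 0.000685401
1/U = 0.0014022083
U = 713.16 W/(m^2*K)


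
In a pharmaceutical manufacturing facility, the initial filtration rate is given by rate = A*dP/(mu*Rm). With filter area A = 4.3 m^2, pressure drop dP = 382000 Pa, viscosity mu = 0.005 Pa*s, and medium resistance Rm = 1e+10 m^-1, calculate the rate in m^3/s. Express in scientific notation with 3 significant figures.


rate = A * dP / (mu * Rm)
rate = 4.3 * 382000 / (0.005 * 1e+10)
rate = 1642600.0 / 5.000e+07
rate = 3.29e-02 m^3/s


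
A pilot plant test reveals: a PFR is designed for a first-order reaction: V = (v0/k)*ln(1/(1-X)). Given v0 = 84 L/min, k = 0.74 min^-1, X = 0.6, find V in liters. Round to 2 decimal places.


V = (v0/k) * ln(1/(1-X))
V = (84/0.74) * ln(1/(1-0.6))
V = 113.513514 * ln(2.5)
V = 113.513514 * 0.916291
V = 104.01 L


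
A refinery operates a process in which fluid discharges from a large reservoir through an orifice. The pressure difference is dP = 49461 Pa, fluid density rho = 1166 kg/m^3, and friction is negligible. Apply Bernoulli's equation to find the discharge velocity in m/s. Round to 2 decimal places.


v = sqrt(2*dP/rho)
v = sqrt(2*49461/1166)
v = sqrt(84.838765)
v = 9.21 m/s


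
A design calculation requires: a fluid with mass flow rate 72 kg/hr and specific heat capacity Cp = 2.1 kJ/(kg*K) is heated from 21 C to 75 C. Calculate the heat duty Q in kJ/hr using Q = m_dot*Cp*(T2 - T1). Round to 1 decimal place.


Q = m_dot * Cp * (T2 - T1)
Q = 72 * 2.1 * (75 - 21)
Q = 72 * 2.1 * 54
Q = 8164.8 kJ/hr


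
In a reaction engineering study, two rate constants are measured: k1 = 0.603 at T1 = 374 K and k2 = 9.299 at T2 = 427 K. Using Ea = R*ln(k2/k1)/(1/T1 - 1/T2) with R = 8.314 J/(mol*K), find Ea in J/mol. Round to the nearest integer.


Ea = R * ln(k2/k1) / (1/T1 - 1/T2)
ln(k2/k1) = ln(9.299/0.603) = 2.7357449
1/T1 - 1/T2 = 1/374 - 1/427 = 0.000331876417
Ea = 8.314 * 2.7357449 / 0.000331876417
Ea = 68534 J/mol


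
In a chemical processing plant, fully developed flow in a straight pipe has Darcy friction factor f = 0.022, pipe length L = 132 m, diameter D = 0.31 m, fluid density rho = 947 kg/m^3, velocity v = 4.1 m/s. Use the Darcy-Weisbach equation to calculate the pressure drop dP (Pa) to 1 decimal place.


dP = f * (L/D) * (rho*v^2/2)
dP = 0.022 * (132/0.31) * (947*4.1^2/2)
L/D = 425.80645161
rho*v^2/2 = 947*16.81/2 = 7959.535
dP = 0.022 * 425.80645161 * 7959.535
dP = 74562.9 Pa


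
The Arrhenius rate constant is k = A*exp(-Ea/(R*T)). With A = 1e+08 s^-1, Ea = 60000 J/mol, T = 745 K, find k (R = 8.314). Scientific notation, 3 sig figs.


k = A * exp(-Ea/(R*T))
k = 1e+08 * exp(-60000 / (8.314 * 745))
k = 1e+08 * exp(-9.686903)
k = 6.21e+03


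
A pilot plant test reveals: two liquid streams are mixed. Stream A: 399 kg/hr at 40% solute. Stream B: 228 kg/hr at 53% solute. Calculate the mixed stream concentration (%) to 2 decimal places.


Mass balance on solute: F1*x1 + F2*x2 = F3*x3
F3 = F1 + F2 = 399 + 228 = 627 kg/hr
x3 = (F1*x1 + F2*x2)/F3
x3 = (399*0.4 + 228*0.53) / 627
x3 = 44.73%


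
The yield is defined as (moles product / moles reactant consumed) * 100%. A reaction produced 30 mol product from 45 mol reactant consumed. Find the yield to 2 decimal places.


Yield = (moles product / moles consumed) * 100%
Yield = (30 / 45) * 100
Yield = 0.6667 * 100
Yield = 66.67%


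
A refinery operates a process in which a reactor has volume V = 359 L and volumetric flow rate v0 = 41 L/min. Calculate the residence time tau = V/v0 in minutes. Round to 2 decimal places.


tau = V / v0
tau = 359 / 41
tau = 8.76 min


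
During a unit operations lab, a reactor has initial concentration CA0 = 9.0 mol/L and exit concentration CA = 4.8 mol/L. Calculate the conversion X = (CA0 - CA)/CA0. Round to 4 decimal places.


X = (CA0 - CA) / CA0
X = (9.0 - 4.8) / 9.0
X = 4.2 / 9.0
X = 0.4667


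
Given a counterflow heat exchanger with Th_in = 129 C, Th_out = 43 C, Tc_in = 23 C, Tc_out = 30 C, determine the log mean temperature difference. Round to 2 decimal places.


dT1 = Th_in - Tc_out = 129 - 30 = 99
dT2 = Th_out - Tc_in = 43 - 23 = 20
LMTD = (dT1 - dT2) / ln(dT1/dT2)
LMTD = (99 - 20) / ln(99/20)
LMTD = 49.39 K


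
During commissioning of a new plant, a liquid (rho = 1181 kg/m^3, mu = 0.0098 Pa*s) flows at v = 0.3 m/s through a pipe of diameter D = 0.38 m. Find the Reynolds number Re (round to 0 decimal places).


Re = rho * v * D / mu
Re = 1181 * 0.3 * 0.38 / 0.0098
Re = 134.634 / 0.0098
Re = 13738


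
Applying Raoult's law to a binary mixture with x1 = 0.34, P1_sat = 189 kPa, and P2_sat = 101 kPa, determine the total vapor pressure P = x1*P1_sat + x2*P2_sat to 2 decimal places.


P = x1*P1_sat + x2*P2_sat
x2 = 1 - x1 = 1 - 0.34 = 0.66
P = 0.34*189 + 0.66*101
P = 64.26 + 66.66
P = 130.92 kPa


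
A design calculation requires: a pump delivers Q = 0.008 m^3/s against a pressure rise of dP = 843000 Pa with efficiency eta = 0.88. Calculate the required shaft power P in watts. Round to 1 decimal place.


P = Q * dP / eta
P = 0.008 * 843000 / 0.88
P = 6744.0 / 0.88
P = 7663.6 W


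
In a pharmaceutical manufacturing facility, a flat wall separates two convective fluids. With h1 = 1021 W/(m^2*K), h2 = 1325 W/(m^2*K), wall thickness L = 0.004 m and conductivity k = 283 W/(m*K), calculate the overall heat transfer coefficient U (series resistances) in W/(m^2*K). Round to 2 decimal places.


1/U = 1/h1 + L/k + 1/h2
1/U = 1/1021 + 0.004/283 + 1/1325
1/U = 0.0009794319 + 1.41343e-05 + 0.000754717
1/U = 0.0017482832
U = 571.99 W/(m^2*K)


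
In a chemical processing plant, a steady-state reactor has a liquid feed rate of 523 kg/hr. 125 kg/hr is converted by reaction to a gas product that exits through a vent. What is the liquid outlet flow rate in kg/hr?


Steady-state mass balance on the main outlet: F_out = F_in - F_removed
F_out = 523 - 125
F_out = 398 kg/hr


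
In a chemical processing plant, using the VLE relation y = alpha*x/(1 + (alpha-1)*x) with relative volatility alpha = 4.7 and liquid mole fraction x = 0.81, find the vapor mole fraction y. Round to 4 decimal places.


y = alpha*x / (1 + (alpha-1)*x)
y = 4.7*0.81 / (1 + (4.7-1)*0.81)
y = 3.807 / (1 + 2.997)
y = 3.807 / 3.997
y = 0.9525


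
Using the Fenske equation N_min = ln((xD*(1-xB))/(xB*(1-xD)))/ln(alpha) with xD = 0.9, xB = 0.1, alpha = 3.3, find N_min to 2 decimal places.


N_min = ln((xD*(1-xB))/(xB*(1-xD))) / ln(alpha)
Numerator inside ln: 0.81 / 0.01 = 81.0
ln(81.0) = 4.394449
ln(alpha) = ln(3.3) = 1.193922
N_min = 4.394449 / 1.193922 = 3.68


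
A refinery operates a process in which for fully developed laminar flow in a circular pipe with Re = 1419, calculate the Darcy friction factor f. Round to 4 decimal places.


f = 64 / Re
f = 64 / 1419
f = 0.0451


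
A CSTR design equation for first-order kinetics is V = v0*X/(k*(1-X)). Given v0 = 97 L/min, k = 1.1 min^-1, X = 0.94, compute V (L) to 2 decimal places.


V = v0 * X / (k * (1 - X))
V = 97 * 0.94 / (1.1 * (1 - 0.94))
V = 91.18 / (1.1 * 0.06)
V = 91.18 / 0.066
V = 1381.52 L


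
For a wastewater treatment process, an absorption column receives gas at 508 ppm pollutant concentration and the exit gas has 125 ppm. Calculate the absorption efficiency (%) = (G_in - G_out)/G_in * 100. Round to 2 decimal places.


Efficiency = (G_in - G_out) / G_in * 100%
Efficiency = (508 - 125) / 508 * 100
Efficiency = 383 / 508 * 100
Efficiency = 75.39%


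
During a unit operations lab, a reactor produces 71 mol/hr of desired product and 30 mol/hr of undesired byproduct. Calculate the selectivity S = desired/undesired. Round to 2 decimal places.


S = desired product rate / undesired product rate
S = 71 / 30
S = 2.37


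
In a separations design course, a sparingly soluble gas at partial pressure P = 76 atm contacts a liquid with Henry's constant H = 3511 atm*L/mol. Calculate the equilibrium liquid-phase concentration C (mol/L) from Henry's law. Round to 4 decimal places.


C = P / H
C = 76 / 3511
C = 0.0216 mol/L


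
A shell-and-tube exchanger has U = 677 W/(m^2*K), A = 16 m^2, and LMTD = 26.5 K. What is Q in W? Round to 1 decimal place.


Q = U * A * LMTD
Q = 677 * 16 * 26.5
Q = 287048.0 W


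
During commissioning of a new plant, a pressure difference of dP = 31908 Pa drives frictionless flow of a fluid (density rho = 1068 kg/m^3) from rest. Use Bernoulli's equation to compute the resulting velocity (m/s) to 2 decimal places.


v = sqrt(2*dP/rho)
v = sqrt(2*31908/1068)
v = sqrt(59.752809)
v = 7.73 m/s


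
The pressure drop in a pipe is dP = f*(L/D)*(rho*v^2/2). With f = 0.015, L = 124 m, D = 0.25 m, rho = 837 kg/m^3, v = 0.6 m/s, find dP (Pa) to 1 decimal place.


dP = f * (L/D) * (rho*v^2/2)
dP = 0.015 * (124/0.25) * (837*0.6^2/2)
L/D = 496.0
rho*v^2/2 = 837*0.36/2 = 150.66
dP = 0.015 * 496.0 * 150.66
dP = 1120.9 Pa


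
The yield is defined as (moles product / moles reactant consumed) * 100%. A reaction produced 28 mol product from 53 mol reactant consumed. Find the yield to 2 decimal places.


Yield = (moles product / moles consumed) * 100%
Yield = (28 / 53) * 100
Yield = 0.5283 * 100
Yield = 52.83%


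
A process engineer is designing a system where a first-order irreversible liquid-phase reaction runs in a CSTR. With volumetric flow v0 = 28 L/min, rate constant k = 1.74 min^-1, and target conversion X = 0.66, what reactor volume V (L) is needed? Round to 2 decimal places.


V = v0 * X / (k * (1 - X))
V = 28 * 0.66 / (1.74 * (1 - 0.66))
V = 18.48 / (1.74 * 0.34)
V = 18.48 / 0.5916
V = 31.24 L


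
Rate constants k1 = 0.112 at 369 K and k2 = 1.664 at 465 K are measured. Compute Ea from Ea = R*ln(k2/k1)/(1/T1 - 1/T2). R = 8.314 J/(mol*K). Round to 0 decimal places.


Ea = R * ln(k2/k1) / (1/T1 - 1/T2)
ln(k2/k1) = ln(1.664/0.112) = 2.6984808
1/T1 - 1/T2 = 1/369 - 1/465 = 0.000559489466
Ea = 8.314 * 2.6984808 / 0.000559489466
Ea = 40099 J/mol


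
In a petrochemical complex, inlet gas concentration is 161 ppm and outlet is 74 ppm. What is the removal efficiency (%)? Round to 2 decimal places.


Efficiency = (G_in - G_out) / G_in * 100%
Efficiency = (161 - 74) / 161 * 100
Efficiency = 87 / 161 * 100
Efficiency = 54.04%


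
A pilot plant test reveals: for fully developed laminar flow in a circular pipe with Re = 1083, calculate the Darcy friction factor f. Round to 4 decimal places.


f = 64 / Re
f = 64 / 1083
f = 0.0591


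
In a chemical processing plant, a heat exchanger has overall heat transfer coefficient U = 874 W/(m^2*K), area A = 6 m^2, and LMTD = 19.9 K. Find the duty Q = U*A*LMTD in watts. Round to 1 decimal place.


Q = U * A * LMTD
Q = 874 * 6 * 19.9
Q = 104355.6 W


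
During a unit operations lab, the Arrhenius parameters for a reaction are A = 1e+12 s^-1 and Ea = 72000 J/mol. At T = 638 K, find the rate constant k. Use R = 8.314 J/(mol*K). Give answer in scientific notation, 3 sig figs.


k = A * exp(-Ea/(R*T))
k = 1e+12 * exp(-72000 / (8.314 * 638))
k = 1e+12 * exp(-13.573811)
k = 1.27e+06


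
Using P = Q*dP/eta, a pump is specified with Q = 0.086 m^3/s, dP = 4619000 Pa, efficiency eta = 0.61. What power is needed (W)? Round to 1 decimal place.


P = Q * dP / eta
P = 0.086 * 4619000 / 0.61
P = 397234.0 / 0.61
P = 651203.3 W


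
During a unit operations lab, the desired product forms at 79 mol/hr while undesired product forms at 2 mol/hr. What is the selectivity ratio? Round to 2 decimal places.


S = desired product rate / undesired product rate
S = 79 / 2
S = 39.50


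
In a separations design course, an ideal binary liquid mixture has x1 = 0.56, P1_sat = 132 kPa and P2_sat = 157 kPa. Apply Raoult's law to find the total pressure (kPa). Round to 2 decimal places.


P = x1*P1_sat + x2*P2_sat
x2 = 1 - x1 = 1 - 0.56 = 0.44
P = 0.56*132 + 0.44*157
P = 73.92 + 69.08
P = 143.00 kPa


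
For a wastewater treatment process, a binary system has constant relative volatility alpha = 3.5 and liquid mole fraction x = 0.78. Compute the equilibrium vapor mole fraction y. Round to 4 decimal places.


y = alpha*x / (1 + (alpha-1)*x)
y = 3.5*0.78 / (1 + (3.5-1)*0.78)
y = 2.73 / (1 + 1.95)
y = 2.73 / 2.95
y = 0.9254


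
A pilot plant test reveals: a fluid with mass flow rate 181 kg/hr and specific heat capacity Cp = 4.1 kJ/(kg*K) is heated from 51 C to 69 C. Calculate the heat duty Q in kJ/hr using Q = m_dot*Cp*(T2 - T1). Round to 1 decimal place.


Q = m_dot * Cp * (T2 - T1)
Q = 181 * 4.1 * (69 - 51)
Q = 181 * 4.1 * 18
Q = 13357.8 kJ/hr


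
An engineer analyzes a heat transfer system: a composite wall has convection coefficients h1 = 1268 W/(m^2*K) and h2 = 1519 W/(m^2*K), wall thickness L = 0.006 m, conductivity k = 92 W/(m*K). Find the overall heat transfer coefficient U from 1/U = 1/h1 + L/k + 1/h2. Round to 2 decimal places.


1/U = 1/h1 + L/k + 1/h2
1/U = 1/1268 + 0.006/92 + 1/1519
1/U = 0.0007886435 + 6.52174e-05 + 0.0006583278
1/U = 0.0015121887
U = 661.29 W/(m^2*K)


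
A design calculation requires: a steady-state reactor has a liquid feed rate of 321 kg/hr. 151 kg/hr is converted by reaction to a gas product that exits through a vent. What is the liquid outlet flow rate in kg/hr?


Steady-state mass balance on the main outlet: F_out = F_in - F_removed
F_out = 321 - 151
F_out = 170 kg/hr
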